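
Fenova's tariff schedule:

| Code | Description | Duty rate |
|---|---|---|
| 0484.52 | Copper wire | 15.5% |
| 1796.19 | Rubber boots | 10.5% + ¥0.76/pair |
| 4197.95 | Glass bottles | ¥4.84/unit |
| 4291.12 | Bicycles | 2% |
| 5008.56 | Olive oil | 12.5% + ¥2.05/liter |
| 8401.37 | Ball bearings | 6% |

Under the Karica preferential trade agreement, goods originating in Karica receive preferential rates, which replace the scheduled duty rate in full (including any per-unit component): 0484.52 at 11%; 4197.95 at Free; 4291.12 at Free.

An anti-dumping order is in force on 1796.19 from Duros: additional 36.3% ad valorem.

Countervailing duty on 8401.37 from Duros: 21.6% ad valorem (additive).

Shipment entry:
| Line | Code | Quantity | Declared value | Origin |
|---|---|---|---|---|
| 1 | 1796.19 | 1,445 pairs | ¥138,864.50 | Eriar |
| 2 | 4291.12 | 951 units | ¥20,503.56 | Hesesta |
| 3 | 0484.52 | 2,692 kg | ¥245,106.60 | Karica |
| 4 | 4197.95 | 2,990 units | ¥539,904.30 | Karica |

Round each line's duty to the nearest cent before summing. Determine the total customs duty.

Line 1 (1796.19, Eriar, 1,445 pairs, ¥138,864.50):
Base rate for 1796.19 is 10.5% + ¥0.76/pair.
The additional-duty order on 1796.19 targets Duros, not Eriar; it does not apply.
Duty = ¥138,864.50 × 10.5% + 1,445 × ¥0.76 = ¥15,678.97.
Line 2 (4291.12, Hesesta, 951 units, ¥20,503.56):
Base rate for 4291.12 is 2%.
4291.12 has an FTA preferential rate, but origin Hesesta is not Karica; base rate stands.
Duty = ¥20,503.56 × 2% = ¥410.07.
Line 3 (0484.52, Karica, 2,692 kg, ¥245,106.60):
Base rate for 0484.52 is 15.5%.
Origin Karica qualifies under the Fenova–Karica agreement and 0484.52 is covered: preferential rate 11% applies instead.
Duty = ¥245,106.60 × 11% = ¥26,961.73.
Line 4 (4197.95, Karica, 2,990 units, ¥539,904.30):
Base rate for 4197.95 is ¥4.84/unit.
Origin Karica qualifies under the Fenova–Karica agreement and 4197.95 is covered: preferential rate Free applies instead.
Duty = ¥539,904.30 × 0% = ¥0.00.
Total = ¥15,678.97 + ¥410.07 + ¥26,961.73 + ¥0.00 = ¥43,050.77.

¥43,050.77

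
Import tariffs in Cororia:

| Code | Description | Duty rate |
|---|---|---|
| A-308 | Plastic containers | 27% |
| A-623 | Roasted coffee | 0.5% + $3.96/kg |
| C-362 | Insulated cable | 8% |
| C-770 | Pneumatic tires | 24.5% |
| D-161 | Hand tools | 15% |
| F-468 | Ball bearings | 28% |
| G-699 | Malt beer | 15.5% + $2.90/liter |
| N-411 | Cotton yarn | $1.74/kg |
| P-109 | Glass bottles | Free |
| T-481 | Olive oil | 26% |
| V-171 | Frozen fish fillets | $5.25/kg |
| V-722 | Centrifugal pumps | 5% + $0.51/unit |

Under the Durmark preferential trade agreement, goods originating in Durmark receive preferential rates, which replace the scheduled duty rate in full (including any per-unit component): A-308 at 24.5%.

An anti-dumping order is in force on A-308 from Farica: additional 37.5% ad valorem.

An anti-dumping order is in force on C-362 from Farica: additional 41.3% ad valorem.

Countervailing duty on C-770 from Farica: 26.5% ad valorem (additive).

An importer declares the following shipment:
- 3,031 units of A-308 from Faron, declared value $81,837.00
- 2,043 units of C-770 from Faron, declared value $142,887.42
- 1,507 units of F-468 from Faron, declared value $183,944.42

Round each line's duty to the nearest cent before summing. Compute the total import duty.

$108,607.85

Line 1 (A-308, Faron, 3,031 units, $81,837.00):
Base rate for A-308 is 27%.
A-308 has an FTA preferential rate, but origin Faron is not Durmark; base rate stands.
The additional-duty order on A-308 targets Farica, not Faron; it does not apply.
Duty = $81,837.00 × 27% = $22,095.99.
Line 2 (C-770, Faron, 2,043 units, $142,887.42):
Base rate for C-770 is 24.5%.
The additional-duty order on C-770 targets Farica, not Faron; it does not apply.
Duty = $142,887.42 × 24.5% = $35,007.42.
Line 3 (F-468, Faron, 1,507 units, $183,944.42):
Base rate for F-468 is 28%.
Duty = $183,944.42 × 28% = $51,504.44.
Total = $22,095.99 + $35,007.42 + $51,504.44 = $108,607.85.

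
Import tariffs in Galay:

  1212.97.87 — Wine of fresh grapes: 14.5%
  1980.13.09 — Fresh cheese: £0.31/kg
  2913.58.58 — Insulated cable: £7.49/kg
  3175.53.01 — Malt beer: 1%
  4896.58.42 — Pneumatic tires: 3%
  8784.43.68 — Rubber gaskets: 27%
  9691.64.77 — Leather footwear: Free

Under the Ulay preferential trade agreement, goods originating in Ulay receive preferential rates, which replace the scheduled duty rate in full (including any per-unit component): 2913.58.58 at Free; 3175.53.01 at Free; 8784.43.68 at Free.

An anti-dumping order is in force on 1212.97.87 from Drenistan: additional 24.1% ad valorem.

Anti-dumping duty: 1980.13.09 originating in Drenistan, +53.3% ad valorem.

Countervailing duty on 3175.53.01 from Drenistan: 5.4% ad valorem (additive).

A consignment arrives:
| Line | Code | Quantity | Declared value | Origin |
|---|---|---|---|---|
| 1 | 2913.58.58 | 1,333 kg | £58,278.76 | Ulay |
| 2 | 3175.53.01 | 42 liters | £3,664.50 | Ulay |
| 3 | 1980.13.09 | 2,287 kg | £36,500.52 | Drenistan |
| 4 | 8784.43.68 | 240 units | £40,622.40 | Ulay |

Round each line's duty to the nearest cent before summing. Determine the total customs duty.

£20,163.75

Line 1 (2913.58.58, Ulay, 1,333 kg, £58,278.76):
Base rate for 2913.58.58 is £7.49/kg.
Origin Ulay qualifies under the Galay–Ulay agreement and 2913.58.58 is covered: preferential rate Free applies instead.
Duty = £58,278.76 × 0% = £0.00.
Line 2 (3175.53.01, Ulay, 42 liters, £3,664.50):
Base rate for 3175.53.01 is 1%.
Origin Ulay qualifies under the Galay–Ulay agreement and 3175.53.01 is covered: preferential rate Free applies instead.
The additional-duty order on 3175.53.01 targets Drenistan, not Ulay; it does not apply.
Duty = £3,664.50 × 0% = £0.00.
Line 3 (1980.13.09, Drenistan, 2,287 kg, £36,500.52):
Base rate for 1980.13.09 is £0.31/kg.
Additional duty on 1980.13.09 from Drenistan: +53.3% ad valorem. Applied ad valorem rate = 53.3%.
Duty = £36,500.52 × 53.3% + 2,287 × £0.31 = £20,163.75.
Line 4 (8784.43.68, Ulay, 240 units, £40,622.40):
Base rate for 8784.43.68 is 27%.
Origin Ulay qualifies under the Galay–Ulay agreement and 8784.43.68 is covered: preferential rate Free applies instead.
Duty = £40,622.40 × 0% = £0.00.
Total = £0.00 + £0.00 + £20,163.75 + £0.00 = £20,163.75.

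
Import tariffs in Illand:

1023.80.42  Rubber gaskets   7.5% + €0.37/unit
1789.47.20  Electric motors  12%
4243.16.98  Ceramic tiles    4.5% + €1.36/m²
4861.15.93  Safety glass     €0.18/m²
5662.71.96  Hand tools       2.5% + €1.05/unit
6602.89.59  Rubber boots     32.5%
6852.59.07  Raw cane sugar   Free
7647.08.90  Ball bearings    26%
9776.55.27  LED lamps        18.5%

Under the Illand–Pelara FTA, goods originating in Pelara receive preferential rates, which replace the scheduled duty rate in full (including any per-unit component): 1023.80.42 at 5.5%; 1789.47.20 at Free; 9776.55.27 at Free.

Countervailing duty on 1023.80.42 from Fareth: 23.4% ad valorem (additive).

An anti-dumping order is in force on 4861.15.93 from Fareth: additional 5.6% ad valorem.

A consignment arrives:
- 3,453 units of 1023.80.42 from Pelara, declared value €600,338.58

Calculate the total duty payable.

Line 1 (1023.80.42, Pelara, 3,453 units, €600,338.58):
Base rate for 1023.80.42 is 7.5% + €0.37/unit.
Origin Pelara qualifies under the Illand–Pelara agreement and 1023.80.42 is covered: preferential rate 5.5% applies instead.
The additional-duty order on 1023.80.42 targets Fareth, not Pelara; it does not apply.
Duty = €600,338.58 × 5.5% = €33,018.62.

€33,018.62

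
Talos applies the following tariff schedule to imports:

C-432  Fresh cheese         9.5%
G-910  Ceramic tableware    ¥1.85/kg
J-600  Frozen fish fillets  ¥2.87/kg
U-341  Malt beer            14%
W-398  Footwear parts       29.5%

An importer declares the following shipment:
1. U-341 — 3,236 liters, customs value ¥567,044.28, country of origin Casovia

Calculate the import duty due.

Line 1 (U-341, Casovia, 3,236 liters, ¥567,044.28):
Base rate for U-341 is 14%.
Duty = ¥567,044.28 × 14% = ¥79,386.20.

¥79,386.20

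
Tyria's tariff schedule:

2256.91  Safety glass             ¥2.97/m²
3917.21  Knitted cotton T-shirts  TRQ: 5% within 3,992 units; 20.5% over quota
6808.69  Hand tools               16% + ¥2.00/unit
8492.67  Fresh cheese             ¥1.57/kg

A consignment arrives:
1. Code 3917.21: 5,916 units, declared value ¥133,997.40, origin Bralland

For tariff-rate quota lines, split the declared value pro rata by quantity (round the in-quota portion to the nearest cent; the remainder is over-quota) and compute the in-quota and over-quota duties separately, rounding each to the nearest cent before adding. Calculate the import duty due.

Line 1 (3917.21, Bralland, 5,916 units, ¥133,997.40):
Code 3917.21 is under a tariff-rate quota (threshold 3,992 units). In-quota: 3,992 units at 5%; over-quota: 1,924 units at 20.5%.
Pro-rata value split: in-quota = ¥133,997.40 × 3,992/5,916 = ¥90,418.80; over-quota = ¥133,997.40 − ¥90,418.80 = ¥43,578.60.
In-quota duty = ¥90,418.80 × 5% = ¥4,520.94. Over-quota duty = ¥43,578.60 × 20.5% = ¥8,933.61.
Line duty = ¥4,520.94 + ¥8,933.61 = ¥13,454.55.

¥13,454.55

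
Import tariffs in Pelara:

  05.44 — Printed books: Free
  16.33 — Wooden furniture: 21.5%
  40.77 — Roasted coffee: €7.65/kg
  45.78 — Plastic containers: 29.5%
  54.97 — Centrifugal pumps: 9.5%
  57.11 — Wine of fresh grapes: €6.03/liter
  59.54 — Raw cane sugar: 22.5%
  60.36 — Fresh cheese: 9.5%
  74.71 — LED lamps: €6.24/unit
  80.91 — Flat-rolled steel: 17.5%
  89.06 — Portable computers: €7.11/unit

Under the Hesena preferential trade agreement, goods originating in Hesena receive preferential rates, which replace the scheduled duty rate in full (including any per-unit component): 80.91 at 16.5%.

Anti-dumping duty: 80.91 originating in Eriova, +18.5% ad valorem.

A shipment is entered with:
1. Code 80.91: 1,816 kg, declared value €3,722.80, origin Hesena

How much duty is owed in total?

€614.26

Line 1 (80.91, Hesena, 1,816 kg, €3,722.80):
Base rate for 80.91 is 17.5%.
Origin Hesena qualifies under the Pelara–Hesena agreement and 80.91 is covered: preferential rate 16.5% applies instead.
The additional-duty order on 80.91 targets Eriova, not Hesena; it does not apply.
Duty = €3,722.80 × 16.5% = €614.26.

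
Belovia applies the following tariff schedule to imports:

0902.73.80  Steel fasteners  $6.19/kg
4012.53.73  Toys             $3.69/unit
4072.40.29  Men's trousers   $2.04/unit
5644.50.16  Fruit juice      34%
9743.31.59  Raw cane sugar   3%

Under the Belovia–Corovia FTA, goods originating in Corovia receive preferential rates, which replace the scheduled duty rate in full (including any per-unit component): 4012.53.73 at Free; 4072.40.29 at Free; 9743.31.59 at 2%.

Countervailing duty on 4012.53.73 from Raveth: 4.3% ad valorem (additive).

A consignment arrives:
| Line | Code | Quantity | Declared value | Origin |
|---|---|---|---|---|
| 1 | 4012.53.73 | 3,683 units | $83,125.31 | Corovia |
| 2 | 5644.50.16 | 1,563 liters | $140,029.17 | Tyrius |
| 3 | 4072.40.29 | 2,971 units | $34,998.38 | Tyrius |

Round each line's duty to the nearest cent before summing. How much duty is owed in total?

$53,670.76

Line 1 (4012.53.73, Corovia, 3,683 units, $83,125.31):
Base rate for 4012.53.73 is $3.69/unit.
Origin Corovia qualifies under the Belovia–Corovia agreement and 4012.53.73 is covered: preferential rate Free applies instead.
The additional-duty order on 4012.53.73 targets Raveth, not Corovia; it does not apply.
Duty = $83,125.31 × 0% = $0.00.
Line 2 (5644.50.16, Tyrius, 1,563 liters, $140,029.17):
Base rate for 5644.50.16 is 34%.
Duty = $140,029.17 × 34% = $47,609.92.
Line 3 (4072.40.29, Tyrius, 2,971 units, $34,998.38):
Base rate for 4072.40.29 is $2.04/unit.
4072.40.29 has an FTA preferential rate, but origin Tyrius is not Corovia; base rate stands.
Duty = 2,971 × $2.04 = $6,060.84.
Total = $0.00 + $47,609.92 + $6,060.84 = $53,670.76.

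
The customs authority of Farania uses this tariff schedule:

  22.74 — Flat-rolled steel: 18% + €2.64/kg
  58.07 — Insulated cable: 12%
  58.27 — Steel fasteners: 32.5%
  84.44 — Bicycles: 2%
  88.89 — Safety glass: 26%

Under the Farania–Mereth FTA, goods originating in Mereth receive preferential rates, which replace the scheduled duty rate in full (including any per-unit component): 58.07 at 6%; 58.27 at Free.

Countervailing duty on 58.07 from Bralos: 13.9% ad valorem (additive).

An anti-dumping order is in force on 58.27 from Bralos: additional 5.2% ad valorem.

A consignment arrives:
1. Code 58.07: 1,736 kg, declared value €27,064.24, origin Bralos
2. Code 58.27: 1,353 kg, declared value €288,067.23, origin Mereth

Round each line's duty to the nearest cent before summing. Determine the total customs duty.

Line 1 (58.07, Bralos, 1,736 kg, €27,064.24):
Base rate for 58.07 is 12%.
58.07 has an FTA preferential rate, but origin Bralos is not Mereth; base rate stands.
Additional duty on 58.07 from Bralos: +13.9%. Applied ad valorem rate: 12% + 13.9% = 25.9%.
Duty = €27,064.24 × 25.9% = €7,009.64.
Line 2 (58.27, Mereth, 1,353 kg, €288,067.23):
Base rate for 58.27 is 32.5%.
Origin Mereth qualifies under the Farania–Mereth agreement and 58.27 is covered: preferential rate Free applies instead.
The additional-duty order on 58.27 targets Bralos, not Mereth; it does not apply.
Duty = €288,067.23 × 0% = €0.00.
Total = €7,009.64 + €0.00 = €7,009.64.

€7,009.64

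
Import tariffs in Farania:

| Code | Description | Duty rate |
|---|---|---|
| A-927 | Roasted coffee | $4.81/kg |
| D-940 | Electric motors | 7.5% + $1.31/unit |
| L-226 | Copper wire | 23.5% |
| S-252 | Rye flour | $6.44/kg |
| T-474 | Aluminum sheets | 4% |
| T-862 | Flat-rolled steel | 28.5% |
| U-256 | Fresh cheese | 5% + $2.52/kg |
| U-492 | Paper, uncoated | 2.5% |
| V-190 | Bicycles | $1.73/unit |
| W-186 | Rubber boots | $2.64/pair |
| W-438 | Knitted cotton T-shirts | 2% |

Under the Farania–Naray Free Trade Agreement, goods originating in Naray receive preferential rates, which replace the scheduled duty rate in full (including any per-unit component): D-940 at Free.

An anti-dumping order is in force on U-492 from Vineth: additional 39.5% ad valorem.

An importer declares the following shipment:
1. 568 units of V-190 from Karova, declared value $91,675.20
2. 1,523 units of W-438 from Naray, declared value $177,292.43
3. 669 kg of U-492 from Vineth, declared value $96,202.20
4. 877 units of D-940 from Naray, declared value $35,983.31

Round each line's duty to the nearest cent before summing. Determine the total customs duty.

Line 1 (V-190, Karova, 568 units, $91,675.20):
Base rate for V-190 is $1.73/unit.
Duty = 568 × $1.73 = $982.64.
Line 2 (W-438, Naray, 1,523 units, $177,292.43):
Base rate for W-438 is 2%.
Origin Naray is the FTA partner but W-438 is not on the preference list; base rate stands.
Duty = $177,292.43 × 2% = $3,545.85.
Line 3 (U-492, Vineth, 669 kg, $96,202.20):
Base rate for U-492 is 2.5%.
Additional duty on U-492 from Vineth: +39.5%. Applied ad valorem rate: 2.5% + 39.5% = 42%.
Duty = $96,202.20 × 42% = $40,404.92.
Line 4 (D-940, Naray, 877 units, $35,983.31):
Base rate for D-940 is 7.5% + $1.31/unit.
Origin Naray qualifies under the Farania–Naray agreement and D-940 is covered: preferential rate Free applies instead.
Duty = $35,983.31 × 0% = $0.00.
Total = $982.64 + $3,545.85 + $40,404.92 + $0.00 = $44,933.41.

$44,933.41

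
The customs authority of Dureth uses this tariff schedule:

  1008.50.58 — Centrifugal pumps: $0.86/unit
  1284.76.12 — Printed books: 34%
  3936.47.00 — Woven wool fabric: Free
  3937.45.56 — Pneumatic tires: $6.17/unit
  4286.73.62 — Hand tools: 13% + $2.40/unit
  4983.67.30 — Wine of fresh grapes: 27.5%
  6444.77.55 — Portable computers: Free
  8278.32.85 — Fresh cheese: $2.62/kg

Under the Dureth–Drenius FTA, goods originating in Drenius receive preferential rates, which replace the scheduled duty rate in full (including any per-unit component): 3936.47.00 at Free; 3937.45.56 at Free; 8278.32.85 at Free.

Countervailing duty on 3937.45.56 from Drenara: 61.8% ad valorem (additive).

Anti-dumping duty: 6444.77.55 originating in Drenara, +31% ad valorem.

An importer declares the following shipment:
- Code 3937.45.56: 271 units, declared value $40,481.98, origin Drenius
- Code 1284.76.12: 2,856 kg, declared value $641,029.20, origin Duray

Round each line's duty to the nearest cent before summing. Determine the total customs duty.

$217,949.93

Line 1 (3937.45.56, Drenius, 271 units, $40,481.98):
Base rate for 3937.45.56 is $6.17/unit.
Origin Drenius qualifies under the Dureth–Drenius agreement and 3937.45.56 is covered: preferential rate Free applies instead.
The additional-duty order on 3937.45.56 targets Drenara, not Drenius; it does not apply.
Duty = $40,481.98 × 0% = $0.00.
Line 2 (1284.76.12, Duray, 2,856 kg, $641,029.20):
Base rate for 1284.76.12 is 34%.
Duty = $641,029.20 × 34% = $217,949.93.
Total = $0.00 + $217,949.93 = $217,949.93.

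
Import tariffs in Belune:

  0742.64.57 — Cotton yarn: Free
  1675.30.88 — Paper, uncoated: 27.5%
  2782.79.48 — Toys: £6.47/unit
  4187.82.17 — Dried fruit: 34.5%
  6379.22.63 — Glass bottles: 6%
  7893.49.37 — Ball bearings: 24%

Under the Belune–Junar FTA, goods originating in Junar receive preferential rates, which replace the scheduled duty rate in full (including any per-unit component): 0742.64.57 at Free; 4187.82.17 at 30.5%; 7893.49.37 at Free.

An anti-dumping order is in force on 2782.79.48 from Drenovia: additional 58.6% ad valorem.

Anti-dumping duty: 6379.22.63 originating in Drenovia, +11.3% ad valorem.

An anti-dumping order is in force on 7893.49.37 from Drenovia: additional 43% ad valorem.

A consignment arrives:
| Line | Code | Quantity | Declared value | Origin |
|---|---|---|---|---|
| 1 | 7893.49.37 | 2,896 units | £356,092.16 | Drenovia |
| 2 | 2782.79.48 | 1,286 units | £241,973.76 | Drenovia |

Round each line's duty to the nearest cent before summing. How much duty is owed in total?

Line 1 (7893.49.37, Drenovia, 2,896 units, £356,092.16):
Base rate for 7893.49.37 is 24%.
7893.49.37 has an FTA preferential rate, but origin Drenovia is not Junar; base rate stands.
Additional duty on 7893.49.37 from Drenovia: +43%. Applied ad valorem rate: 24% + 43% = 67%.
Duty = £356,092.16 × 67% = £238,581.75.
Line 2 (2782.79.48, Drenovia, 1,286 units, £241,973.76):
Base rate for 2782.79.48 is £6.47/unit.
Additional duty on 2782.79.48 from Drenovia: +58.6% ad valorem. Applied ad valorem rate = 58.6%.
Duty = £241,973.76 × 58.6% + 1,286 × £6.47 = £150,117.04.
Total = £238,581.75 + £150,117.04 = £388,698.79.

£388,698.79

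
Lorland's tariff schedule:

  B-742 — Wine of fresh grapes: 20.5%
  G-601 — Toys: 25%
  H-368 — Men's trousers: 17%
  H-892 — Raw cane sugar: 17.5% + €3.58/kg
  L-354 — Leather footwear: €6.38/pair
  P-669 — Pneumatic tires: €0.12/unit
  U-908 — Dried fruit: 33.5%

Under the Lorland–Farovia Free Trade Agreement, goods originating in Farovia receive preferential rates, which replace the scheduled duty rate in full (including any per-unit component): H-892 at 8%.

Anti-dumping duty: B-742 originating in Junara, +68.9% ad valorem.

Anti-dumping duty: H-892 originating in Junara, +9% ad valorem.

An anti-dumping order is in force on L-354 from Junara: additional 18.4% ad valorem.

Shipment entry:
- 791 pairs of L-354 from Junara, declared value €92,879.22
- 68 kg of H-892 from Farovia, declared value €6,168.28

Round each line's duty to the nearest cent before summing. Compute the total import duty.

Line 1 (L-354, Junara, 791 pairs, €92,879.22):
Base rate for L-354 is €6.38/pair.
Additional duty on L-354 from Junara: +18.4% ad valorem. Applied ad valorem rate = 18.4%.
Duty = €92,879.22 × 18.4% + 791 × €6.38 = €22,136.36.
Line 2 (H-892, Farovia, 68 kg, €6,168.28):
Base rate for H-892 is 17.5% + €3.58/kg.
Origin Farovia qualifies under the Lorland–Farovia agreement and H-892 is covered: preferential rate 8% applies instead.
The additional-duty order on H-892 targets Junara, not Farovia; it does not apply.
Duty = €6,168.28 × 8% = €493.46.
Total = €22,136.36 + €493.46 = €22,629.82.

€22,629.82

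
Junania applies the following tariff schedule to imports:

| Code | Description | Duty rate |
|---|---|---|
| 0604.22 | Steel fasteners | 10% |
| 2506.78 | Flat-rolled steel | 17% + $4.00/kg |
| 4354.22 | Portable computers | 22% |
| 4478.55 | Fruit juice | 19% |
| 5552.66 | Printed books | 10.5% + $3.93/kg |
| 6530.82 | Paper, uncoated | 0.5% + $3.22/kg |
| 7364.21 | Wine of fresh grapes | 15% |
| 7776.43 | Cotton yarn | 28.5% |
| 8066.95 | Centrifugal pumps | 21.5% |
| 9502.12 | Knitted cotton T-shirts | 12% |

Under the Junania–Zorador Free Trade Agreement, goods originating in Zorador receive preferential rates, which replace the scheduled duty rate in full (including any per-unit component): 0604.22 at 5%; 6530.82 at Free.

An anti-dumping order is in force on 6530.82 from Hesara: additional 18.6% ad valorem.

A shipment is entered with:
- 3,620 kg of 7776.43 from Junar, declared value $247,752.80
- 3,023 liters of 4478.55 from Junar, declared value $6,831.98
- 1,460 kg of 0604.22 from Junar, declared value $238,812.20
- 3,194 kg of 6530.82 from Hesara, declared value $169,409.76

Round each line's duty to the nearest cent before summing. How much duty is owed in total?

Line 1 (7776.43, Junar, 3,620 kg, $247,752.80):
Base rate for 7776.43 is 28.5%.
Duty = $247,752.80 × 28.5% = $70,609.55.
Line 2 (4478.55, Junar, 3,023 liters, $6,831.98):
Base rate for 4478.55 is 19%.
Duty = $6,831.98 × 19% = $1,298.08.
Line 3 (0604.22, Junar, 1,460 kg, $238,812.20):
Base rate for 0604.22 is 10%.
0604.22 has an FTA preferential rate, but origin Junar is not Zorador; base rate stands.
Duty = $238,812.20 × 10% = $23,881.22.
Line 4 (6530.82, Hesara, 3,194 kg, $169,409.76):
Base rate for 6530.82 is 0.5% + $3.22/kg.
6530.82 has an FTA preferential rate, but origin Hesara is not Zorador; base rate stands.
Additional duty on 6530.82 from Hesara: +18.6%. Applied ad valorem rate: 0.5% + 18.6% = 19.1%.
Duty = $169,409.76 × 19.1% + 3,194 × $3.22 = $42,641.94.
Total = $70,609.55 + $1,298.08 + $23,881.22 + $42,641.94 = $138,430.79.

$138,430.79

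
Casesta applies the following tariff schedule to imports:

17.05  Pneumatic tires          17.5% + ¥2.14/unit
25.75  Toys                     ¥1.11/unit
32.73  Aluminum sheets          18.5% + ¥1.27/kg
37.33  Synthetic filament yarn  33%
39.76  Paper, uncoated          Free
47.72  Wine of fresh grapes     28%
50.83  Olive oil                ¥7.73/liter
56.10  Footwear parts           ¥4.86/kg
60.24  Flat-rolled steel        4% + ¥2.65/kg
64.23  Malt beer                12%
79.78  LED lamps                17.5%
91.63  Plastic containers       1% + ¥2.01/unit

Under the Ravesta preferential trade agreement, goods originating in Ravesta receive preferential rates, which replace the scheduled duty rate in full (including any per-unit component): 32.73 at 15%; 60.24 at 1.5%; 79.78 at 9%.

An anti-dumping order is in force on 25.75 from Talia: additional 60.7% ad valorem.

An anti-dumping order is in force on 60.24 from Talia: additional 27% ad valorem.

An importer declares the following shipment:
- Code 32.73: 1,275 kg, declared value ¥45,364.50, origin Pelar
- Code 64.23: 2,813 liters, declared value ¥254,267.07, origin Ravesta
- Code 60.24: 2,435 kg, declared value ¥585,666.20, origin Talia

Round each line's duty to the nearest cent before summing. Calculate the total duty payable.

Line 1 (32.73, Pelar, 1,275 kg, ¥45,364.50):
Base rate for 32.73 is 18.5% + ¥1.27/kg.
32.73 has an FTA preferential rate, but origin Pelar is not Ravesta; base rate stands.
Duty = ¥45,364.50 × 18.5% + 1,275 × ¥1.27 = ¥10,011.68.
Line 2 (64.23, Ravesta, 2,813 liters, ¥254,267.07):
Base rate for 64.23 is 12%.
Origin Ravesta is the FTA partner but 64.23 is not on the preference list; base rate stands.
Duty = ¥254,267.07 × 12% = ¥30,512.05.
Line 3 (60.24, Talia, 2,435 kg, ¥585,666.20):
Base rate for 60.24 is 4% + ¥2.65/kg.
60.24 has an FTA preferential rate, but origin Talia is not Ravesta; base rate stands.
Additional duty on 60.24 from Talia: +27%. Applied ad valorem rate: 4% + 27% = 31%.
Duty = ¥585,666.20 × 31% + 2,435 × ¥2.65 = ¥188,009.27.
Total = ¥10,011.68 + ¥30,512.05 + ¥188,009.27 = ¥228,533.00.

¥228,533.00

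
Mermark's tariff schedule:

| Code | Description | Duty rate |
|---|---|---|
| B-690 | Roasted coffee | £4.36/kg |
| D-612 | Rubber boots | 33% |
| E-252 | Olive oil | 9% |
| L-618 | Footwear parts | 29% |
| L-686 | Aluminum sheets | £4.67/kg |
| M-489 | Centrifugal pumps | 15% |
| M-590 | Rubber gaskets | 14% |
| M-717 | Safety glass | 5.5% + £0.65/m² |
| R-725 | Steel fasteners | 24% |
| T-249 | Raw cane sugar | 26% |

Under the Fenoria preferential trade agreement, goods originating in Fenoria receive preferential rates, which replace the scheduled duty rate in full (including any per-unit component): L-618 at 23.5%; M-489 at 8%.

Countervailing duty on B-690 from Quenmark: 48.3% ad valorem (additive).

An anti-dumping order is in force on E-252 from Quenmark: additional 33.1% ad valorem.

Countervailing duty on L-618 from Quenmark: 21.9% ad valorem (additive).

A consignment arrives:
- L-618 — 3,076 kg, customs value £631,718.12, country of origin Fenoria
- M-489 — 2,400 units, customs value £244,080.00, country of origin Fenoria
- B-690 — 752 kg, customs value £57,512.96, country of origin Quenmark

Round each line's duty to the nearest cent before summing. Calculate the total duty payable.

Line 1 (L-618, Fenoria, 3,076 kg, £631,718.12):
Base rate for L-618 is 29%.
Origin Fenoria qualifies under the Mermark–Fenoria agreement and L-618 is covered: preferential rate 23.5% applies instead.
The additional-duty order on L-618 targets Quenmark, not Fenoria; it does not apply.
Duty = £631,718.12 × 23.5% = £148,453.76.
Line 2 (M-489, Fenoria, 2,400 units, £244,080.00):
Base rate for M-489 is 15%.
Origin Fenoria qualifies under the Mermark–Fenoria agreement and M-489 is covered: preferential rate 8% applies instead.
Duty = £244,080.00 × 8% = £19,526.40.
Line 3 (B-690, Quenmark, 752 kg, £57,512.96):
Base rate for B-690 is £4.36/kg.
Additional duty on B-690 from Quenmark: +48.3% ad valorem. Applied ad valorem rate = 48.3%.
Duty = £57,512.96 × 48.3% + 752 × £4.36 = £31,057.48.
Total = £148,453.76 + £19,526.40 + £31,057.48 = £199,037.64.

£199,037.64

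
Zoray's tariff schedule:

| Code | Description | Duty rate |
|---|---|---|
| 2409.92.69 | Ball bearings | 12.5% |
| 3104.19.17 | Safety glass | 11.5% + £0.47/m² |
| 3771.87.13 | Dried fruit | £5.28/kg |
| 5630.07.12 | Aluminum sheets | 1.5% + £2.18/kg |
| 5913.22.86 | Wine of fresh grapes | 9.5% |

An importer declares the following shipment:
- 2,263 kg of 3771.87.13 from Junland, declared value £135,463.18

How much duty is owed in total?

£11,948.64

Line 1 (3771.87.13, Junland, 2,263 kg, £135,463.18):
Base rate for 3771.87.13 is £5.28/kg.
Duty = 2,263 × £5.28 = £11,948.64.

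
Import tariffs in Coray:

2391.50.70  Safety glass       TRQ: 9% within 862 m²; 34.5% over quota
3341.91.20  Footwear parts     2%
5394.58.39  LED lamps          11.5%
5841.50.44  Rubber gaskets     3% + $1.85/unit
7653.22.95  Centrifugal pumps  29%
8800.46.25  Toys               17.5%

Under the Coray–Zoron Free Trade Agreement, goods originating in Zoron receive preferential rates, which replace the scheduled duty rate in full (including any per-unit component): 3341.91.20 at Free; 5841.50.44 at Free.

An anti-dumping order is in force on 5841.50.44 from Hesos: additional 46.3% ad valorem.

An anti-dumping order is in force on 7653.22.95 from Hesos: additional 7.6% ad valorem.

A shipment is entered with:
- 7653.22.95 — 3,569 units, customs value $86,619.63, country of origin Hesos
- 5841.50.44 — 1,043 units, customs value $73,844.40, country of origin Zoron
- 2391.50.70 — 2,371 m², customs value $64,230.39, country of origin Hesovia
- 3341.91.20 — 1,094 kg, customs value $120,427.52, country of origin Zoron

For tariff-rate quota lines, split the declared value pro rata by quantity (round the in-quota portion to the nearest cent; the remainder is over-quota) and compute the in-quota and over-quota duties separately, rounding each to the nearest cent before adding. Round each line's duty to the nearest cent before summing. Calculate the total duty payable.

$47,907.61

Line 1 (7653.22.95, Hesos, 3,569 units, $86,619.63):
Base rate for 7653.22.95 is 29%.
Additional duty on 7653.22.95 from Hesos: +7.6%. Applied ad valorem rate: 29% + 7.6% = 36.6%.
Duty = $86,619.63 × 36.6% = $31,702.78.
Line 2 (5841.50.44, Zoron, 1,043 units, $73,844.40):
Base rate for 5841.50.44 is 3% + $1.85/unit.
Origin Zoron qualifies under the Coray–Zoron agreement and 5841.50.44 is covered: preferential rate Free applies instead.
The additional-duty order on 5841.50.44 targets Hesos, not Zoron; it does not apply.
Duty = $73,844.40 × 0% = $0.00.
Line 3 (2391.50.70, Hesovia, 2,371 m², $64,230.39):
Code 2391.50.70 is under a tariff-rate quota (threshold 862 m²). In-quota: 862 m² at 9%; over-quota: 1,509 m² at 34.5%.
Pro-rata value split: in-quota = $64,230.39 × 862/2,371 = $23,351.58; over-quota = $64,230.39 − $23,351.58 = $40,878.81.
In-quota duty = $23,351.58 × 9% = $2,101.64. Over-quota duty = $40,878.81 × 34.5% = $14,103.19.
Line duty = $2,101.64 + $14,103.19 = $16,204.83.
Line 4 (3341.91.20, Zoron, 1,094 kg, $120,427.52):
Base rate for 3341.91.20 is 2%.
Origin Zoron qualifies under the Coray–Zoron agreement and 3341.91.20 is covered: preferential rate Free applies instead.
Duty = $120,427.52 × 0% = $0.00.
Total = $31,702.78 + $0.00 + $16,204.83 + $0.00 = $47,907.61.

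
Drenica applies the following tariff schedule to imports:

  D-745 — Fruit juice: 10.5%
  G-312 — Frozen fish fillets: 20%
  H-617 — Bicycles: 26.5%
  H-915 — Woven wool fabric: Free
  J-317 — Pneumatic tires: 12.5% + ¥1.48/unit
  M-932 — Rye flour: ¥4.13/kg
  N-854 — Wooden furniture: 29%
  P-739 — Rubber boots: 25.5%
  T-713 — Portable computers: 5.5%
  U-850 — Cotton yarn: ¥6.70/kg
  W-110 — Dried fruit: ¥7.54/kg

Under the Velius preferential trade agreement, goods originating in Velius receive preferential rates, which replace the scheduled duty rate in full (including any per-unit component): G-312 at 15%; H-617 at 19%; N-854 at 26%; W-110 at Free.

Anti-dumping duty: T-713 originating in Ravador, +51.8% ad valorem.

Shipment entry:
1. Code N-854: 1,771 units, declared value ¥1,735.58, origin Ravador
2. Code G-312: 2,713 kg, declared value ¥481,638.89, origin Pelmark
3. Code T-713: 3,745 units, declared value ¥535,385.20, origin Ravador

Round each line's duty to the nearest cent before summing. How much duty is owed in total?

Line 1 (N-854, Ravador, 1,771 units, ¥1,735.58):
Base rate for N-854 is 29%.
N-854 has an FTA preferential rate, but origin Ravador is not Velius; base rate stands.
Duty = ¥1,735.58 × 29% = ¥503.32.
Line 2 (G-312, Pelmark, 2,713 kg, ¥481,638.89):
Base rate for G-312 is 20%.
G-312 has an FTA preferential rate, but origin Pelmark is not Velius; base rate stands.
Duty = ¥481,638.89 × 20% = ¥96,327.78.
Line 3 (T-713, Ravador, 3,745 units, ¥535,385.20):
Base rate for T-713 is 5.5%.
Additional duty on T-713 from Ravador: +51.8%. Applied ad valorem rate: 5.5% + 51.8% = 57.3%.
Duty = ¥535,385.20 × 57.3% = ¥306,775.72.
Total = ¥503.32 + ¥96,327.78 + ¥306,775.72 = ¥403,606.82.

¥403,606.82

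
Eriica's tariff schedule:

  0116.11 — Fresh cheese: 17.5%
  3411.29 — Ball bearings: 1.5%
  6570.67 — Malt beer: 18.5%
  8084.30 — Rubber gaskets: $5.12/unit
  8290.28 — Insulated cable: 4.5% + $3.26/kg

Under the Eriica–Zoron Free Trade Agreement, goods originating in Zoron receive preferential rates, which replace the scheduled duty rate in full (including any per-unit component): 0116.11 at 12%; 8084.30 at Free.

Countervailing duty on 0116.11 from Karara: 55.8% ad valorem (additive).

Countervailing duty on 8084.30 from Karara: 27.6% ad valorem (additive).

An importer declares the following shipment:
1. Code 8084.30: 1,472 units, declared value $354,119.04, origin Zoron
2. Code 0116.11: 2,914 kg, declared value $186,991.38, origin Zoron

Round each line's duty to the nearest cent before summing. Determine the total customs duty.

$22,438.97

Line 1 (8084.30, Zoron, 1,472 units, $354,119.04):
Base rate for 8084.30 is $5.12/unit.
Origin Zoron qualifies under the Eriica–Zoron agreement and 8084.30 is covered: preferential rate Free applies instead.
The additional-duty order on 8084.30 targets Karara, not Zoron; it does not apply.
Duty = $354,119.04 × 0% = $0.00.
Line 2 (0116.11, Zoron, 2,914 kg, $186,991.38):
Base rate for 0116.11 is 17.5%.
Origin Zoron qualifies under the Eriica–Zoron agreement and 0116.11 is covered: preferential rate 12% applies instead.
The additional-duty order on 0116.11 targets Karara, not Zoron; it does not apply.
Duty = $186,991.38 × 12% = $22,438.97.
Total = $0.00 + $22,438.97 = $22,438.97.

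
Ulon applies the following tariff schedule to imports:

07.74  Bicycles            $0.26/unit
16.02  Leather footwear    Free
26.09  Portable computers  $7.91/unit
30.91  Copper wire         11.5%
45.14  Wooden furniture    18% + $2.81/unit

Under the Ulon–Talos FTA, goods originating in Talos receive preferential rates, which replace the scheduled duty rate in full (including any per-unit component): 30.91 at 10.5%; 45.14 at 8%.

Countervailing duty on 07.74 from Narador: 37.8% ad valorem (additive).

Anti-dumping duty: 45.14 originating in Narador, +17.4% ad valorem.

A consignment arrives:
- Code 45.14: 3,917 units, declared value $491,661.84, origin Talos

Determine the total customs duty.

$39,332.95

Line 1 (45.14, Talos, 3,917 units, $491,661.84):
Base rate for 45.14 is 18% + $2.81/unit.
Origin Talos qualifies under the Ulon–Talos agreement and 45.14 is covered: preferential rate 8% applies instead.
The additional-duty order on 45.14 targets Narador, not Talos; it does not apply.
Duty = $491,661.84 × 8% = $39,332.95.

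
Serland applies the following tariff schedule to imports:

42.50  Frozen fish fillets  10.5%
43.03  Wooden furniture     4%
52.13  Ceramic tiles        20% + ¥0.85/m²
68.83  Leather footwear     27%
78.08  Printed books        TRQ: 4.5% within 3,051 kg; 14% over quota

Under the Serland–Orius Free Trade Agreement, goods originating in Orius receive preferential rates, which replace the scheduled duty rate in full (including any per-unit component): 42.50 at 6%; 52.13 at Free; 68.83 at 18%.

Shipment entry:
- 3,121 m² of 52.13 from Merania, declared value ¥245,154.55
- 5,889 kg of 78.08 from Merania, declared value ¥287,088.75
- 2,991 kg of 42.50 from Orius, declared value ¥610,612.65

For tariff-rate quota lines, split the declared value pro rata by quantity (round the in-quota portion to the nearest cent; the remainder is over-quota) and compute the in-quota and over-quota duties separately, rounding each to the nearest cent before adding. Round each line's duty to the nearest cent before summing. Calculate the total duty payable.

Line 1 (52.13, Merania, 3,121 m², ¥245,154.55):
Base rate for 52.13 is 20% + ¥0.85/m².
52.13 has an FTA preferential rate, but origin Merania is not Orius; base rate stands.
Duty = ¥245,154.55 × 20% + 3,121 × ¥0.85 = ¥51,683.76.
Line 2 (78.08, Merania, 5,889 kg, ¥287,088.75):
Code 78.08 is under a tariff-rate quota (threshold 3,051 kg). In-quota: 3,051 kg at 4.5%; over-quota: 2,838 kg at 14%.
Pro-rata value split: in-quota = ¥287,088.75 × 3,051/5,889 = ¥148,736.25; over-quota = ¥287,088.75 − ¥148,736.25 = ¥138,352.50.
In-quota duty = ¥148,736.25 × 4.5% = ¥6,693.13. Over-quota duty = ¥138,352.50 × 14% = ¥19,369.35.
Line duty = ¥6,693.13 + ¥19,369.35 = ¥26,062.48.
Line 3 (42.50, Orius, 2,991 kg, ¥610,612.65):
Base rate for 42.50 is 10.5%.
Origin Orius qualifies under the Serland–Orius agreement and 42.50 is covered: preferential rate 6% applies instead.
Duty = ¥610,612.65 × 6% = ¥36,636.76.
Total = ¥51,683.76 + ¥26,062.48 + ¥36,636.76 = ¥114,383.00.

¥114,383.00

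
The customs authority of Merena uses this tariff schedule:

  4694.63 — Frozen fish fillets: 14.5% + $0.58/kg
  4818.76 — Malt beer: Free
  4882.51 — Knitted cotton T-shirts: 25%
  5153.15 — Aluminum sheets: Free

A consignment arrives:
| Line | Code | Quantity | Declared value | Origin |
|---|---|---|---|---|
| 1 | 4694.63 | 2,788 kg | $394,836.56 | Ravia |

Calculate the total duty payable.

$58,868.34

Line 1 (4694.63, Ravia, 2,788 kg, $394,836.56):
Base rate for 4694.63 is 14.5% + $0.58/kg.
Duty = $394,836.56 × 14.5% + 2,788 × $0.58 = $58,868.34.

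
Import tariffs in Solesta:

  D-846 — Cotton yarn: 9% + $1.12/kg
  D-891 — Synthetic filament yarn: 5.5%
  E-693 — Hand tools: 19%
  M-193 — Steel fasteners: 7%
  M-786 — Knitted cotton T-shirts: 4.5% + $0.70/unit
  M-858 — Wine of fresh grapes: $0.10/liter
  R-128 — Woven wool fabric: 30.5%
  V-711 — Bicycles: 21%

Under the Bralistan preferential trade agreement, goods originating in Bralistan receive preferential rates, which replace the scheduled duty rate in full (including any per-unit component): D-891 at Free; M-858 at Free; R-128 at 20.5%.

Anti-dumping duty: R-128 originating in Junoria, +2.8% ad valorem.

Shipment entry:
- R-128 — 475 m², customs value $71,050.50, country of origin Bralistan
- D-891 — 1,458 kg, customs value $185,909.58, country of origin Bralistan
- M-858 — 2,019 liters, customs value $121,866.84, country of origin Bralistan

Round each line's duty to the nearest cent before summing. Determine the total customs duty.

Line 1 (R-128, Bralistan, 475 m², $71,050.50):
Base rate for R-128 is 30.5%.
Origin Bralistan qualifies under the Solesta–Bralistan agreement and R-128 is covered: preferential rate 20.5% applies instead.
The additional-duty order on R-128 targets Junoria, not Bralistan; it does not apply.
Duty = $71,050.50 × 20.5% = $14,565.35.
Line 2 (D-891, Bralistan, 1,458 kg, $185,909.58):
Base rate for D-891 is 5.5%.
Origin Bralistan qualifies under the Solesta–Bralistan agreement and D-891 is covered: preferential rate Free applies instead.
Duty = $185,909.58 × 0% = $0.00.
Line 3 (M-858, Bralistan, 2,019 liters, $121,866.84):
Base rate for M-858 is $0.10/liter.
Origin Bralistan qualifies under the Solesta–Bralistan agreement and M-858 is covered: preferential rate Free applies instead.
Duty = $121,866.84 × 0% = $0.00.
Total = $14,565.35 + $0.00 + $0.00 = $14,565.35.

$14,565.35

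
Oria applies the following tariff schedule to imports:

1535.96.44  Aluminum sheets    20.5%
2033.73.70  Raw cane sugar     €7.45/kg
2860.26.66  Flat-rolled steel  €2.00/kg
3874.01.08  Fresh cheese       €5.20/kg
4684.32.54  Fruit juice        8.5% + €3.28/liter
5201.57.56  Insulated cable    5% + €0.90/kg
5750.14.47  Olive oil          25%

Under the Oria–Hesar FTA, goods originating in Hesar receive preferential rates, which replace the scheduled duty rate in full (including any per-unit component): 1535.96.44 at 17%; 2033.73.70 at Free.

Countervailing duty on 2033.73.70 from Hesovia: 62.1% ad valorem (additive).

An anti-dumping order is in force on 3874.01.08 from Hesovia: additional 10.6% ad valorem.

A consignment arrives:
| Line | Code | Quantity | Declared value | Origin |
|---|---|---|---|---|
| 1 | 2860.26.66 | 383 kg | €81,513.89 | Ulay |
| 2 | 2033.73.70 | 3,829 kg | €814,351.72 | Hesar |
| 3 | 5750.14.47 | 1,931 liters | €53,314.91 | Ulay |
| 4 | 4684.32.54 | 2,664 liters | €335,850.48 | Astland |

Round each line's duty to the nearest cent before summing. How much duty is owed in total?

€51,379.94

Line 1 (2860.26.66, Ulay, 383 kg, €81,513.89):
Base rate for 2860.26.66 is €2.00/kg.
Duty = 383 × €2.00 = €766.00.
Line 2 (2033.73.70, Hesar, 3,829 kg, €814,351.72):
Base rate for 2033.73.70 is €7.45/kg.
Origin Hesar qualifies under the Oria–Hesar agreement and 2033.73.70 is covered: preferential rate Free applies instead.
The additional-duty order on 2033.73.70 targets Hesovia, not Hesar; it does not apply.
Duty = €814,351.72 × 0% = €0.00.
Line 3 (5750.14.47, Ulay, 1,931 liters, €53,314.91):
Base rate for 5750.14.47 is 25%.
Duty = €53,314.91 × 25% = €13,328.73.
Line 4 (4684.32.54, Astland, 2,664 liters, €335,850.48):
Base rate for 4684.32.54 is 8.5% + €3.28/liter.
Duty = €335,850.48 × 8.5% + 2,664 × €3.28 = €37,285.21.
Total = €766.00 + €0.00 + €13,328.73 + €37,285.21 = €51,379.94.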